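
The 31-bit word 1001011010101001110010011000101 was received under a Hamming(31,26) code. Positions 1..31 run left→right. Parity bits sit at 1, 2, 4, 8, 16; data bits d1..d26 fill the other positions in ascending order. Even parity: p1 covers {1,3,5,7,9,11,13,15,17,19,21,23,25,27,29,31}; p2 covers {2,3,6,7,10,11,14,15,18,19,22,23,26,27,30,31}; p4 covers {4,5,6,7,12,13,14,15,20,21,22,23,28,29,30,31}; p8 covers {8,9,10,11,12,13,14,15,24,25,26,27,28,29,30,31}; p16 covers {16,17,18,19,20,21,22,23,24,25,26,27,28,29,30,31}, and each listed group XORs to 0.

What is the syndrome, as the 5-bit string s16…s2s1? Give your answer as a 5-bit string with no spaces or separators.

s1 (pos 1,3,5,7,9,11,13,15,17,19,21,23,25,27,29,31): 1⊕0⊕0⊕1⊕1⊕1⊕1⊕0⊕1⊕0⊕1⊕0⊕1⊕0⊕1⊕1 = 0
s2 (pos 2,3,6,7,10,11,14,15,18,19,22,23,26,27,30,31): 0⊕0⊕1⊕1⊕0⊕1⊕0⊕0⊕1⊕0⊕0⊕0⊕0⊕0⊕0⊕1 = 1
s4 (pos 4,5,6,7,12,13,14,15,20,21,22,23,28,29,30,31): 1⊕0⊕1⊕1⊕0⊕1⊕0⊕0⊕0⊕1⊕0⊕0⊕0⊕1⊕0⊕1 = 1
s8 (pos 8,9,10,11,12,13,14,15,24,25,26,27,28,29,30,31): 0⊕1⊕0⊕1⊕0⊕1⊕0⊕0⊕1⊕1⊕0⊕0⊕0⊕1⊕0⊕1 = 1
s16 (pos 16,17,18,19,20,21,22,23,24,25,26,27,28,29,30,31): 1⊕1⊕1⊕0⊕0⊕1⊕0⊕0⊕1⊕1⊕0⊕0⊕0⊕1⊕0⊕1 = 0
Syndrome s16…s1 = 01110 → error at position 14.

01110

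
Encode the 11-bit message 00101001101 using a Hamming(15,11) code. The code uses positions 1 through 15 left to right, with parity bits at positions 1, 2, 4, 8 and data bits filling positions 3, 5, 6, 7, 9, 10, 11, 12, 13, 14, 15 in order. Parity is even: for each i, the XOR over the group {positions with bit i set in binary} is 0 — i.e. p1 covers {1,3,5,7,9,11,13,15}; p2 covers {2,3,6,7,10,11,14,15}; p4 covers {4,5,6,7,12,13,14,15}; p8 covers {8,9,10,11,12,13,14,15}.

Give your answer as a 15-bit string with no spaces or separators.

Place data at non-parity positions: p1 p2 0 p4 0 1 0 p8 1 0 0 1 1 0 1
p1 (pos 1,3,5,7,9,11,13,15): XOR of data positions = 0⊕0⊕0⊕1⊕0⊕1⊕1 = 1
p2 (pos 2,3,6,7,10,11,14,15): XOR of data positions = 0⊕1⊕0⊕0⊕0⊕0⊕1 = 0
p4 (pos 4,5,6,7,12,13,14,15): XOR of data positions = 0⊕1⊕0⊕1⊕1⊕0⊕1 = 0
p8 (pos 8,9,10,11,12,13,14,15): XOR of data positions = 1⊕0⊕0⊕1⊕1⊕0⊕1 = 0
Codeword: 100001001001101

100001001001101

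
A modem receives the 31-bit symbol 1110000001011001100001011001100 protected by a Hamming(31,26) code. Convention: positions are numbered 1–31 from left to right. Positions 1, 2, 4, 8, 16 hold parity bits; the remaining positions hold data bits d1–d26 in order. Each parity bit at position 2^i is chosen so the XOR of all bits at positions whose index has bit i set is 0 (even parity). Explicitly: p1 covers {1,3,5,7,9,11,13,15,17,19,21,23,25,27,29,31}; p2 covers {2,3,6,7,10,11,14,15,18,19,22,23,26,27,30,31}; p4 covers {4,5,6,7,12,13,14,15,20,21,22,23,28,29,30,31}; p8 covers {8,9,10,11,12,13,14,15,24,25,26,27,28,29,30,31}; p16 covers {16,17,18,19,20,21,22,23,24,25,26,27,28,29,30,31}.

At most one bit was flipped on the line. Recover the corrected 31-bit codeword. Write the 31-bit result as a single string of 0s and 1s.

s1 (pos 1,3,5,7,9,11,13,15,17,19,21,23,25,27,29,31): 1⊕1⊕0⊕0⊕0⊕0⊕1⊕0⊕1⊕0⊕0⊕0⊕1⊕0⊕1⊕0 = 0
s2 (pos 2,3,6,7,10,11,14,15,18,19,22,23,26,27,30,31): 1⊕1⊕0⊕0⊕1⊕0⊕0⊕0⊕0⊕0⊕1⊕0⊕0⊕0⊕0⊕0 = 0
s4 (pos 4,5,6,7,12,13,14,15,20,21,22,23,28,29,30,31): 0⊕0⊕0⊕0⊕1⊕1⊕0⊕0⊕0⊕0⊕1⊕0⊕1⊕1⊕0⊕0 = 1
s8 (pos 8,9,10,11,12,13,14,15,24,25,26,27,28,29,30,31): 0⊕0⊕1⊕0⊕1⊕1⊕0⊕0⊕1⊕1⊕0⊕0⊕1⊕1⊕0⊕0 = 1
s16 (pos 16,17,18,19,20,21,22,23,24,25,26,27,28,29,30,31): 1⊕1⊕0⊕0⊕0⊕0⊕1⊕0⊕1⊕1⊕0⊕0⊕1⊕1⊕0⊕0 = 1
Syndrome s16…s1 = 11100 → error at position 28.
Flip position 28: 1110000001011001100001011001100 → 1110000001011001100001011000100

1110000001011001100001011000100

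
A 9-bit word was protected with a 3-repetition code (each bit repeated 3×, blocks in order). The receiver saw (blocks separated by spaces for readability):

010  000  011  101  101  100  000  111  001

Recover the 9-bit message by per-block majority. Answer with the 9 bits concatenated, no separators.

Block 1 (010): 1 one → 0
Block 2 (000): 0 ones → 0
Block 3 (011): 2 ones → 1
Block 4 (101): 2 ones → 1
Block 5 (101): 2 ones → 1
Block 6 (100): 1 one → 0
Block 7 (000): 0 ones → 0
Block 8 (111): 3 ones → 1
Block 9 (001): 1 one → 0

001110010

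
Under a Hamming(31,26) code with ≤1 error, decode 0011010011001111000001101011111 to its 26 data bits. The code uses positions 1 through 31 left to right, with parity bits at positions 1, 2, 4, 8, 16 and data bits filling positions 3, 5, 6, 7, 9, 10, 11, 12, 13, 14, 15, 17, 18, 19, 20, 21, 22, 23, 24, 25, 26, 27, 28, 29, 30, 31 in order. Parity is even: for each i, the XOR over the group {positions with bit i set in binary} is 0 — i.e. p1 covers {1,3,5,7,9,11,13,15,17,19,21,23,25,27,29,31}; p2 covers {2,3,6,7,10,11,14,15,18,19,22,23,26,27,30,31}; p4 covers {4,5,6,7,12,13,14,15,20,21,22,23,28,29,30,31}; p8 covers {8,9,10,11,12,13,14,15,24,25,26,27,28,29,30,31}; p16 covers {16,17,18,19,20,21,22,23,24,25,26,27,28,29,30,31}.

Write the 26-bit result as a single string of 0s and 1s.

10101100111000001101011011

s1 (pos 1,3,5,7,9,11,13,15,17,19,21,23,25,27,29,31): 0⊕1⊕0⊕0⊕1⊕0⊕1⊕1⊕0⊕0⊕0⊕1⊕1⊕1⊕1⊕1 = 1
s2 (pos 2,3,6,7,10,11,14,15,18,19,22,23,26,27,30,31): 0⊕1⊕1⊕0⊕1⊕0⊕1⊕1⊕0⊕0⊕1⊕1⊕0⊕1⊕1⊕1 = 0
s4 (pos 4,5,6,7,12,13,14,15,20,21,22,23,28,29,30,31): 1⊕0⊕1⊕0⊕0⊕1⊕1⊕1⊕0⊕0⊕1⊕1⊕1⊕1⊕1⊕1 = 1
s8 (pos 8,9,10,11,12,13,14,15,24,25,26,27,28,29,30,31): 0⊕1⊕1⊕0⊕0⊕1⊕1⊕1⊕0⊕1⊕0⊕1⊕1⊕1⊕1⊕1 = 1
s16 (pos 16,17,18,19,20,21,22,23,24,25,26,27,28,29,30,31): 1⊕0⊕0⊕0⊕0⊕0⊕1⊕1⊕0⊕1⊕0⊕1⊕1⊕1⊕1⊕1 = 1
Syndrome s16…s1 = 11101 → error at position 29.
Flip position 29: 0011010011001111000001101011111 → 0011010011001111000001101011011
Read data bits from positions 3,5,6,7,9,10,11,12,13,14,15,17,18,19,20,21,22,23,24,25,26,27,28,29,30,31: 10101100111000001101011011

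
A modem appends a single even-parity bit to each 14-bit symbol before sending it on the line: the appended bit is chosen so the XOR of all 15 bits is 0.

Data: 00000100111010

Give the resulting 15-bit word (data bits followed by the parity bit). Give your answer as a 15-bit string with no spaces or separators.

000001001110101

XOR of the 14 data bits: 0⊕0⊕0⊕0⊕0⊕1⊕0⊕0⊕1⊕1⊕1⊕0⊕1⊕0 = 1
Parity bit = 1 (so all 15 bits XOR to 0).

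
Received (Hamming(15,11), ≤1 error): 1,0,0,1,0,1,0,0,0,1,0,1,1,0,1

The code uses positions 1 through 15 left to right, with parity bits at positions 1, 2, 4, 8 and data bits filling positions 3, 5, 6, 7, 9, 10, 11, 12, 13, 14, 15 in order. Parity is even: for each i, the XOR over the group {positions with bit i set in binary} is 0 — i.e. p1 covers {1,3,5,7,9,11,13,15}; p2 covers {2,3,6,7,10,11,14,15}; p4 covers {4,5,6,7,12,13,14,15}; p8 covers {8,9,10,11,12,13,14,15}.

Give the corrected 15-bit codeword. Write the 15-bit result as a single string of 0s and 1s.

100101100101101

s1 (pos 1,3,5,7,9,11,13,15): 1⊕0⊕0⊕0⊕0⊕0⊕1⊕1 = 1
s2 (pos 2,3,6,7,10,11,14,15): 0⊕0⊕1⊕0⊕1⊕0⊕0⊕1 = 1
s4 (pos 4,5,6,7,12,13,14,15): 1⊕0⊕1⊕0⊕1⊕1⊕0⊕1 = 1
s8 (pos 8,9,10,11,12,13,14,15): 0⊕0⊕1⊕0⊕1⊕1⊕0⊕1 = 0
Syndrome s8…s1 = 0111 → error at position 7.
Flip position 7: 100101000101101 → 100101100101101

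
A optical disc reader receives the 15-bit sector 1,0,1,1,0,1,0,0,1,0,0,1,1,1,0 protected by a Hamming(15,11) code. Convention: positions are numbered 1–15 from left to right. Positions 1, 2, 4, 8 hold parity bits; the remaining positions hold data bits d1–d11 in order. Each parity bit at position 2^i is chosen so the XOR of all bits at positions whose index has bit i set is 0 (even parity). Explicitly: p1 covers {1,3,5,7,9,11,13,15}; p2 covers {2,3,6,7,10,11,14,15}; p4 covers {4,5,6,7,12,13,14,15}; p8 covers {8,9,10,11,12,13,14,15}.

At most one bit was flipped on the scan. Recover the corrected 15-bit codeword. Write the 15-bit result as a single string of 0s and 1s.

101100001001110

s1 (pos 1,3,5,7,9,11,13,15): 1⊕1⊕0⊕0⊕1⊕0⊕1⊕0 = 0
s2 (pos 2,3,6,7,10,11,14,15): 0⊕1⊕1⊕0⊕0⊕0⊕1⊕0 = 1
s4 (pos 4,5,6,7,12,13,14,15): 1⊕0⊕1⊕0⊕1⊕1⊕1⊕0 = 1
s8 (pos 8,9,10,11,12,13,14,15): 0⊕1⊕0⊕0⊕1⊕1⊕1⊕0 = 0
Syndrome s8…s1 = 0110 → error at position 6.
Flip position 6: 101101001001110 → 101100001001110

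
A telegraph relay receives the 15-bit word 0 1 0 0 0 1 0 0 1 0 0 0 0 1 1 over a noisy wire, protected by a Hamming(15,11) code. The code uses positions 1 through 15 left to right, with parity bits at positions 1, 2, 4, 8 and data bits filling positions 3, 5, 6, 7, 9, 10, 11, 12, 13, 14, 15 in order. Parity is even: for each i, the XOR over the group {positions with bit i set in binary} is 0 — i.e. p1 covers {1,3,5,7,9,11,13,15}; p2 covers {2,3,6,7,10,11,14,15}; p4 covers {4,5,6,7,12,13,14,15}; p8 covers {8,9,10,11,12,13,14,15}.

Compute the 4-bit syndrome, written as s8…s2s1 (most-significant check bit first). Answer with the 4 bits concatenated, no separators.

s1 (pos 1,3,5,7,9,11,13,15): 0⊕0⊕0⊕0⊕1⊕0⊕0⊕1 = 0
s2 (pos 2,3,6,7,10,11,14,15): 1⊕0⊕1⊕0⊕0⊕0⊕1⊕1 = 0
s4 (pos 4,5,6,7,12,13,14,15): 0⊕0⊕1⊕0⊕0⊕0⊕1⊕1 = 1
s8 (pos 8,9,10,11,12,13,14,15): 0⊕1⊕0⊕0⊕0⊕0⊕1⊕1 = 1
Syndrome s8…s1 = 1100 → error at position 12.

1100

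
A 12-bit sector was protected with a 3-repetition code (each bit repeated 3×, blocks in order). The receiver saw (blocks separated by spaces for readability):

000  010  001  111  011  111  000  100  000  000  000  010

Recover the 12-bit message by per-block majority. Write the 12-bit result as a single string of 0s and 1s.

000111000000

Block 1 (000): 0 ones → 0
Block 2 (010): 1 one → 0
Block 3 (001): 1 one → 0
Block 4 (111): 3 ones → 1
Block 5 (011): 2 ones → 1
Block 6 (111): 3 ones → 1
Block 7 (000): 0 ones → 0
Block 8 (100): 1 one → 0
Block 9 (000): 0 ones → 0
Block 10 (000): 0 ones → 0
Block 11 (000): 0 ones → 0
Block 12 (010): 1 one → 0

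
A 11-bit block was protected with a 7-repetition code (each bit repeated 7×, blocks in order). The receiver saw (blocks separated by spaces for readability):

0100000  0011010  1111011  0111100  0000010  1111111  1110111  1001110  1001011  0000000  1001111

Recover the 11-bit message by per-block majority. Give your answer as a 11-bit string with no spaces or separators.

Block 1 (0100000): 1 one → 0
Block 2 (0011010): 3 ones → 0
Block 3 (1111011): 6 ones → 1
Block 4 (0111100): 4 ones → 1
Block 5 (0000010): 1 one → 0
Block 6 (1111111): 7 ones → 1
Block 7 (1110111): 6 ones → 1
Block 8 (1001110): 4 ones → 1
Block 9 (1001011): 4 ones → 1
Block 10 (0000000): 0 ones → 0
Block 11 (1001111): 5 ones → 1

00110111101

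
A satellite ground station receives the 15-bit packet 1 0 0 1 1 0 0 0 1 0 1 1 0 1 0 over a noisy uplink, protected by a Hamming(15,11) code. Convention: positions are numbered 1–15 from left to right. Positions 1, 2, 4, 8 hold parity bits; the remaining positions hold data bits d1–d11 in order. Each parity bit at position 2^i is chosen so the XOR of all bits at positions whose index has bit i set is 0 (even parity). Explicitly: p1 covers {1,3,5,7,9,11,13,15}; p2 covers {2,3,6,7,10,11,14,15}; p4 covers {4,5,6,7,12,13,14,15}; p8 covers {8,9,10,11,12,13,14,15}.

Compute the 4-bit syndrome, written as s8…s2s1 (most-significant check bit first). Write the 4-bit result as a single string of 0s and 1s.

0000

s1 (pos 1,3,5,7,9,11,13,15): 1⊕0⊕1⊕0⊕1⊕1⊕0⊕0 = 0
s2 (pos 2,3,6,7,10,11,14,15): 0⊕0⊕0⊕0⊕0⊕1⊕1⊕0 = 0
s4 (pos 4,5,6,7,12,13,14,15): 1⊕1⊕0⊕0⊕1⊕0⊕1⊕0 = 0
s8 (pos 8,9,10,11,12,13,14,15): 0⊕1⊕0⊕1⊕1⊕0⊕1⊕0 = 0
Syndrome s8…s1 = 0000 → no error.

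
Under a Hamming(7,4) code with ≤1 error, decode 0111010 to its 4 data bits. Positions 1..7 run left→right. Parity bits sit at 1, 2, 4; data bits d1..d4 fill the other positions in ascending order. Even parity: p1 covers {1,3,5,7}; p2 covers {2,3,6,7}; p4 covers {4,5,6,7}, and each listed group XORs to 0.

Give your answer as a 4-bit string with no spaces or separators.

s1 (pos 1,3,5,7): 0⊕1⊕0⊕0 = 1
s2 (pos 2,3,6,7): 1⊕1⊕1⊕0 = 1
s4 (pos 4,5,6,7): 1⊕0⊕1⊕0 = 0
Syndrome s4…s1 = 011 → error at position 3.
Flip position 3: 0111010 → 0101010
Read data bits from positions 3,5,6,7: 0010

0010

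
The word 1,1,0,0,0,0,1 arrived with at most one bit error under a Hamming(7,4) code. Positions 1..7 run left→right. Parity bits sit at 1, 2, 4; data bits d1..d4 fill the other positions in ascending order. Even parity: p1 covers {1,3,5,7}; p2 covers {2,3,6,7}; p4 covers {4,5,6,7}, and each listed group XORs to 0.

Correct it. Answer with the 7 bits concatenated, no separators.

s1 (pos 1,3,5,7): 1⊕0⊕0⊕1 = 0
s2 (pos 2,3,6,7): 1⊕0⊕0⊕1 = 0
s4 (pos 4,5,6,7): 0⊕0⊕0⊕1 = 1
Syndrome s4…s1 = 100 → error at position 4.
Flip position 4: 1100001 → 1101001

1101001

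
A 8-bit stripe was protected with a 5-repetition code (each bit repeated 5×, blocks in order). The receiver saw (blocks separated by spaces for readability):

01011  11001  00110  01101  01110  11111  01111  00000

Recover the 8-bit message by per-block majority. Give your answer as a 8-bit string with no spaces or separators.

Block 1 (01011): 3 ones → 1
Block 2 (11001): 3 ones → 1
Block 3 (00110): 2 ones → 0
Block 4 (01101): 3 ones → 1
Block 5 (01110): 3 ones → 1
Block 6 (11111): 5 ones → 1
Block 7 (01111): 4 ones → 1
Block 8 (00000): 0 ones → 0

11011110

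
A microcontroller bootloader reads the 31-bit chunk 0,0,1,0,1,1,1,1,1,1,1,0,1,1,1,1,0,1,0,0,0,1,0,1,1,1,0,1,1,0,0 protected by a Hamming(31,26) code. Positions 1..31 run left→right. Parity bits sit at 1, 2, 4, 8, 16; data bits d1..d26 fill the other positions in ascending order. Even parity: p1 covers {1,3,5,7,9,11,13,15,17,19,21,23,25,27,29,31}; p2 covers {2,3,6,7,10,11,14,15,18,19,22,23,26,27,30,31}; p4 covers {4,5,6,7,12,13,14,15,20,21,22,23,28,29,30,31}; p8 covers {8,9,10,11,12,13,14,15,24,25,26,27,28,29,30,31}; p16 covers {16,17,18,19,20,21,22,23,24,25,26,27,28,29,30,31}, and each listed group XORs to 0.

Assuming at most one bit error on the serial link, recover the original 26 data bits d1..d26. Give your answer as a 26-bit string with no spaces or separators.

s1 (pos 1,3,5,7,9,11,13,15,17,19,21,23,25,27,29,31): 0⊕1⊕1⊕1⊕1⊕1⊕1⊕1⊕0⊕0⊕0⊕0⊕1⊕0⊕1⊕0 = 1
s2 (pos 2,3,6,7,10,11,14,15,18,19,22,23,26,27,30,31): 0⊕1⊕1⊕1⊕1⊕1⊕1⊕1⊕1⊕0⊕1⊕0⊕1⊕0⊕0⊕0 = 0
s4 (pos 4,5,6,7,12,13,14,15,20,21,22,23,28,29,30,31): 0⊕1⊕1⊕1⊕0⊕1⊕1⊕1⊕0⊕0⊕1⊕0⊕1⊕1⊕0⊕0 = 1
s8 (pos 8,9,10,11,12,13,14,15,24,25,26,27,28,29,30,31): 1⊕1⊕1⊕1⊕0⊕1⊕1⊕1⊕1⊕1⊕1⊕0⊕1⊕1⊕0⊕0 = 0
s16 (pos 16,17,18,19,20,21,22,23,24,25,26,27,28,29,30,31): 1⊕0⊕1⊕0⊕0⊕0⊕1⊕0⊕1⊕1⊕1⊕0⊕1⊕1⊕0⊕0 = 0
Syndrome s16…s1 = 00101 → error at position 5.
Flip position 5: 0010111111101111010001011101100 → 0010011111101111010001011101100
Read data bits from positions 3,5,6,7,9,10,11,12,13,14,15,17,18,19,20,21,22,23,24,25,26,27,28,29,30,31: 10111110111010001011101100

10111110111010001011101100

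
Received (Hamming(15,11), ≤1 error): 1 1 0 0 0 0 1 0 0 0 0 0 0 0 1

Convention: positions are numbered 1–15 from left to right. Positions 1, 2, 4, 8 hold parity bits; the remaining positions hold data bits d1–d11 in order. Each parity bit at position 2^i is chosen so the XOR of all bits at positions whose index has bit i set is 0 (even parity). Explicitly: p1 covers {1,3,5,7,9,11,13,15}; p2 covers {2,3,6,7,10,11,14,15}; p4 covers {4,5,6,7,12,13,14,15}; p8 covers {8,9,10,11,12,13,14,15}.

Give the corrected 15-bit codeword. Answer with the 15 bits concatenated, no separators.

110000100010001

s1 (pos 1,3,5,7,9,11,13,15): 1⊕0⊕0⊕1⊕0⊕0⊕0⊕1 = 1
s2 (pos 2,3,6,7,10,11,14,15): 1⊕0⊕0⊕1⊕0⊕0⊕0⊕1 = 1
s4 (pos 4,5,6,7,12,13,14,15): 0⊕0⊕0⊕1⊕0⊕0⊕0⊕1 = 0
s8 (pos 8,9,10,11,12,13,14,15): 0⊕0⊕0⊕0⊕0⊕0⊕0⊕1 = 1
Syndrome s8…s1 = 1011 → error at position 11.
Flip position 11: 110000100000001 → 110000100010001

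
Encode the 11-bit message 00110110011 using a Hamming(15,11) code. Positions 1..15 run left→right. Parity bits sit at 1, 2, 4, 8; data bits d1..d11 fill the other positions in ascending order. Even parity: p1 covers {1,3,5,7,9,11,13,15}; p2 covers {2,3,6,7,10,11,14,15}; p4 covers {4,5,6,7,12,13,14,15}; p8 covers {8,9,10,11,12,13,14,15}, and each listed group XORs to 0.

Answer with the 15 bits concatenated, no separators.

100001100110011

Place data at non-parity positions: p1 p2 0 p4 0 1 1 p8 0 1 1 0 0 1 1
p1 (pos 1,3,5,7,9,11,13,15): XOR of data positions = 0⊕0⊕1⊕0⊕1⊕0⊕1 = 1
p2 (pos 2,3,6,7,10,11,14,15): XOR of data positions = 0⊕1⊕1⊕1⊕1⊕1⊕1 = 0
p4 (pos 4,5,6,7,12,13,14,15): XOR of data positions = 0⊕1⊕1⊕0⊕0⊕1⊕1 = 0
p8 (pos 8,9,10,11,12,13,14,15): XOR of data positions = 0⊕1⊕1⊕0⊕0⊕1⊕1 = 0
Codeword: 100001100110011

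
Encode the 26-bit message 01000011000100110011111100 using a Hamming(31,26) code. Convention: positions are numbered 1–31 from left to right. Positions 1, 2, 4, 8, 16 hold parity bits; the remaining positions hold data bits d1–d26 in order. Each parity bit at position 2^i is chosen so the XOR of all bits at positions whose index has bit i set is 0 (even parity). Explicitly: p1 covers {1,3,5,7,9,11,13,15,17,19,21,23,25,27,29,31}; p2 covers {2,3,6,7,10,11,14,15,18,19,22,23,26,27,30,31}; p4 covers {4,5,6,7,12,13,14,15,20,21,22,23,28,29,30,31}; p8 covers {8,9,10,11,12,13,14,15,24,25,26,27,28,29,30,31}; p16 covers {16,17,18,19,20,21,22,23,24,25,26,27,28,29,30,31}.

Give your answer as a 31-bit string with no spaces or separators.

1100100000110001100110011111100

Place data at non-parity positions: p1 p2 0 p4 1 0 0 p8 0 0 1 1 0 0 0 p16 1 0 0 1 1 0 0 1 1 1 1 1 1 0 0
p1 (pos 1,3,5,7,9,11,13,15,17,19,21,23,25,27,29,31): XOR of data positions = 0⊕1⊕0⊕0⊕1⊕0⊕0⊕1⊕0⊕1⊕0⊕1⊕1⊕1⊕0 = 1
p2 (pos 2,3,6,7,10,11,14,15,18,19,22,23,26,27,30,31): XOR of data positions = 0⊕0⊕0⊕0⊕1⊕0⊕0⊕0⊕0⊕0⊕0⊕1⊕1⊕0⊕0 = 1
p4 (pos 4,5,6,7,12,13,14,15,20,21,22,23,28,29,30,31): XOR of data positions = 1⊕0⊕0⊕1⊕0⊕0⊕0⊕1⊕1⊕0⊕0⊕1⊕1⊕0⊕0 = 0
p8 (pos 8,9,10,11,12,13,14,15,24,25,26,27,28,29,30,31): XOR of data positions = 0⊕0⊕1⊕1⊕0⊕0⊕0⊕1⊕1⊕1⊕1⊕1⊕1⊕0⊕0 = 0
p16 (pos 16,17,18,19,20,21,22,23,24,25,26,27,28,29,30,31): XOR of data positions = 1⊕0⊕0⊕1⊕1⊕0⊕0⊕1⊕1⊕1⊕1⊕1⊕1⊕0⊕0 = 1
Codeword: 1100100000110001100110011111100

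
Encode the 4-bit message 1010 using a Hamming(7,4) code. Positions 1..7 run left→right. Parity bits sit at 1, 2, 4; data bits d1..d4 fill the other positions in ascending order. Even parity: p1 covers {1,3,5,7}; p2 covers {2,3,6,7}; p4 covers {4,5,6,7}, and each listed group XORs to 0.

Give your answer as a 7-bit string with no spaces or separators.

Place data at non-parity positions: p1 p2 1 p4 0 1 0
p1 (pos 1,3,5,7): XOR of data positions = 1⊕0⊕0 = 1
p2 (pos 2,3,6,7): XOR of data positions = 1⊕1⊕0 = 0
p4 (pos 4,5,6,7): XOR of data positions = 0⊕1⊕0 = 1
Codeword: 1011010

1011010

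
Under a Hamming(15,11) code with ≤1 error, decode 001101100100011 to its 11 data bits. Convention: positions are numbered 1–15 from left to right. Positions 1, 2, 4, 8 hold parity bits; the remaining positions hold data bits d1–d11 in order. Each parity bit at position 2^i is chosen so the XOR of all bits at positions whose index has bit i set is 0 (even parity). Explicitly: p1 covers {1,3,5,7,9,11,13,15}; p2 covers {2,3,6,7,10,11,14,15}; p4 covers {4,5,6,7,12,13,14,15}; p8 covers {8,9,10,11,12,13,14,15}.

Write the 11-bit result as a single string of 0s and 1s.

s1 (pos 1,3,5,7,9,11,13,15): 0⊕1⊕0⊕1⊕0⊕0⊕0⊕1 = 1
s2 (pos 2,3,6,7,10,11,14,15): 0⊕1⊕1⊕1⊕1⊕0⊕1⊕1 = 0
s4 (pos 4,5,6,7,12,13,14,15): 1⊕0⊕1⊕1⊕0⊕0⊕1⊕1 = 1
s8 (pos 8,9,10,11,12,13,14,15): 0⊕0⊕1⊕0⊕0⊕0⊕1⊕1 = 1
Syndrome s8…s1 = 1101 → error at position 13.
Flip position 13: 001101100100011 → 001101100100111
Read data bits from positions 3,5,6,7,9,10,11,12,13,14,15: 10110100111

10110100111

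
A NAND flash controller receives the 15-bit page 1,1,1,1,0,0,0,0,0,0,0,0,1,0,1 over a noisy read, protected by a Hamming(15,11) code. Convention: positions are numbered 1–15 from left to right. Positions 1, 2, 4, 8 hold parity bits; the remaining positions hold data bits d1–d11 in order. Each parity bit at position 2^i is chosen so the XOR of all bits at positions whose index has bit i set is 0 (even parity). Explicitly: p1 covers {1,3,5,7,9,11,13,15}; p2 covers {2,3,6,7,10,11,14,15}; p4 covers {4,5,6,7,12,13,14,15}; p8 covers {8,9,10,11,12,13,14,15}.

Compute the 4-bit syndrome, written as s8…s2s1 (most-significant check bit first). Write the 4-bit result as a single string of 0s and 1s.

0110

s1 (pos 1,3,5,7,9,11,13,15): 1⊕1⊕0⊕0⊕0⊕0⊕1⊕1 = 0
s2 (pos 2,3,6,7,10,11,14,15): 1⊕1⊕0⊕0⊕0⊕0⊕0⊕1 = 1
s4 (pos 4,5,6,7,12,13,14,15): 1⊕0⊕0⊕0⊕0⊕1⊕0⊕1 = 1
s8 (pos 8,9,10,11,12,13,14,15): 0⊕0⊕0⊕0⊕0⊕1⊕0⊕1 = 0
Syndrome s8…s1 = 0110 → error at position 6.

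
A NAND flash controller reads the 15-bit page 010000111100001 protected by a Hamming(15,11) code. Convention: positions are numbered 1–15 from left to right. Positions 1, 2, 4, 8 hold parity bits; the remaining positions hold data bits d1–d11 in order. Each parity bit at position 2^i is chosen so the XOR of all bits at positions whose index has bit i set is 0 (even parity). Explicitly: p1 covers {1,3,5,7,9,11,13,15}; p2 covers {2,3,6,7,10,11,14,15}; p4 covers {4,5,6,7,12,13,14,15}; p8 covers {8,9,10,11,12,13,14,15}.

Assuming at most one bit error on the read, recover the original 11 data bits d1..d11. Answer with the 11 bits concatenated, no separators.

00011100001

s1 (pos 1,3,5,7,9,11,13,15): 0⊕0⊕0⊕1⊕1⊕0⊕0⊕1 = 1
s2 (pos 2,3,6,7,10,11,14,15): 1⊕0⊕0⊕1⊕1⊕0⊕0⊕1 = 0
s4 (pos 4,5,6,7,12,13,14,15): 0⊕0⊕0⊕1⊕0⊕0⊕0⊕1 = 0
s8 (pos 8,9,10,11,12,13,14,15): 1⊕1⊕1⊕0⊕0⊕0⊕0⊕1 = 0
Syndrome s8…s1 = 0001 → error at position 1.
Flip position 1: 010000111100001 → 110000111100001
Read data bits from positions 3,5,6,7,9,10,11,12,13,14,15: 00011100001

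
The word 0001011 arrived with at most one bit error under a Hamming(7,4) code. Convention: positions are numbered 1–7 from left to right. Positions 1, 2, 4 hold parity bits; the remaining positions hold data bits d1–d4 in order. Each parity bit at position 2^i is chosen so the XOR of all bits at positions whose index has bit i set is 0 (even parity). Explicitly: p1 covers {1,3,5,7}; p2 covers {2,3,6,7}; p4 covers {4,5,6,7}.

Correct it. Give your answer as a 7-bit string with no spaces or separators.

s1 (pos 1,3,5,7): 0⊕0⊕0⊕1 = 1
s2 (pos 2,3,6,7): 0⊕0⊕1⊕1 = 0
s4 (pos 4,5,6,7): 1⊕0⊕1⊕1 = 1
Syndrome s4…s1 = 101 → error at position 5.
Flip position 5: 0001011 → 0001111

0001111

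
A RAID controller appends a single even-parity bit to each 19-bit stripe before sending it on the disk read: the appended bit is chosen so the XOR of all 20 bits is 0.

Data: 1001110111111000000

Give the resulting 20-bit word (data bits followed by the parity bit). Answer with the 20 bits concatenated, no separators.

XOR of the 19 data bits: 1⊕0⊕0⊕1⊕1⊕1⊕0⊕1⊕1⊕1⊕1⊕1⊕1⊕0⊕0⊕0⊕0⊕0⊕0 = 0
Parity bit = 0 (so all 20 bits XOR to 0).

10011101111110000000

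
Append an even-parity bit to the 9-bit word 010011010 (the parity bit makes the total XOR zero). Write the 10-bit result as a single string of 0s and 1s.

0100110100

XOR of the 9 data bits: 0⊕1⊕0⊕0⊕1⊕1⊕0⊕1⊕0 = 0
Parity bit = 0 (so all 10 bits XOR to 0).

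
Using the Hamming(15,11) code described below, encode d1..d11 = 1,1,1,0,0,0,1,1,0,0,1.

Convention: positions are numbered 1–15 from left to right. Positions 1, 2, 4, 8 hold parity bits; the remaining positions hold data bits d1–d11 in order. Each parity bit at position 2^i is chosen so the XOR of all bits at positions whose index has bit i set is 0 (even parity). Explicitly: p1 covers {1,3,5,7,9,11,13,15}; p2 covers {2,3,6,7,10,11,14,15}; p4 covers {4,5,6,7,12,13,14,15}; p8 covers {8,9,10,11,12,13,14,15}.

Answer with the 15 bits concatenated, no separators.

Place data at non-parity positions: p1 p2 1 p4 1 1 0 p8 0 0 1 1 0 0 1
p1 (pos 1,3,5,7,9,11,13,15): XOR of data positions = 1⊕1⊕0⊕0⊕1⊕0⊕1 = 0
p2 (pos 2,3,6,7,10,11,14,15): XOR of data positions = 1⊕1⊕0⊕0⊕1⊕0⊕1 = 0
p4 (pos 4,5,6,7,12,13,14,15): XOR of data positions = 1⊕1⊕0⊕1⊕0⊕0⊕1 = 0
p8 (pos 8,9,10,11,12,13,14,15): XOR of data positions = 0⊕0⊕1⊕1⊕0⊕0⊕1 = 1
Codeword: 001011010011001

001011010011001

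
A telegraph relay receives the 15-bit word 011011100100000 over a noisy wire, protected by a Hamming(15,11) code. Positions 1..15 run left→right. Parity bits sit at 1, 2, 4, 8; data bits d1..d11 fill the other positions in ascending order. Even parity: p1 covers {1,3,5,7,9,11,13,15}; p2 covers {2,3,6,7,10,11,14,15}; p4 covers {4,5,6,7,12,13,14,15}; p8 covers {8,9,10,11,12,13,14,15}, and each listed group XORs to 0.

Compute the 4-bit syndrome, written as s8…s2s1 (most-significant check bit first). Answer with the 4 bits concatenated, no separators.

s1 (pos 1,3,5,7,9,11,13,15): 0⊕1⊕1⊕1⊕0⊕0⊕0⊕0 = 1
s2 (pos 2,3,6,7,10,11,14,15): 1⊕1⊕1⊕1⊕1⊕0⊕0⊕0 = 1
s4 (pos 4,5,6,7,12,13,14,15): 0⊕1⊕1⊕1⊕0⊕0⊕0⊕0 = 1
s8 (pos 8,9,10,11,12,13,14,15): 0⊕0⊕1⊕0⊕0⊕0⊕0⊕0 = 1
Syndrome s8…s1 = 1111 → error at position 15.

1111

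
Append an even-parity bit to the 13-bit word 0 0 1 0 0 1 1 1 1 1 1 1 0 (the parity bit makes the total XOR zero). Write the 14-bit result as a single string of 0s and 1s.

00100111111100

XOR of the 13 data bits: 0⊕0⊕1⊕0⊕0⊕1⊕1⊕1⊕1⊕1⊕1⊕1⊕0 = 0
Parity bit = 0 (so all 14 bits XOR to 0).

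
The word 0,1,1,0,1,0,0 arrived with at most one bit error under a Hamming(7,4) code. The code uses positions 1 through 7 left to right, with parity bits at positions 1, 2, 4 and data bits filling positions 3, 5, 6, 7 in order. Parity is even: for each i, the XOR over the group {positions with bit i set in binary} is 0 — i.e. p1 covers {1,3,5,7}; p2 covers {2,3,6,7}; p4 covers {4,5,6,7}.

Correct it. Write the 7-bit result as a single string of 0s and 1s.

0111100

s1 (pos 1,3,5,7): 0⊕1⊕1⊕0 = 0
s2 (pos 2,3,6,7): 1⊕1⊕0⊕0 = 0
s4 (pos 4,5,6,7): 0⊕1⊕0⊕0 = 1
Syndrome s4…s1 = 100 → error at position 4.
Flip position 4: 0110100 → 0111100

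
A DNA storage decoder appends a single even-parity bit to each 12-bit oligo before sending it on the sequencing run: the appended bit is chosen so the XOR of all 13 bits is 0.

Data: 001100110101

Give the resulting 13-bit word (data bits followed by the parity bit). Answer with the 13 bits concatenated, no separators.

0011001101010

XOR of the 12 data bits: 0⊕0⊕1⊕1⊕0⊕0⊕1⊕1⊕0⊕1⊕0⊕1 = 0
Parity bit = 0 (so all 13 bits XOR to 0).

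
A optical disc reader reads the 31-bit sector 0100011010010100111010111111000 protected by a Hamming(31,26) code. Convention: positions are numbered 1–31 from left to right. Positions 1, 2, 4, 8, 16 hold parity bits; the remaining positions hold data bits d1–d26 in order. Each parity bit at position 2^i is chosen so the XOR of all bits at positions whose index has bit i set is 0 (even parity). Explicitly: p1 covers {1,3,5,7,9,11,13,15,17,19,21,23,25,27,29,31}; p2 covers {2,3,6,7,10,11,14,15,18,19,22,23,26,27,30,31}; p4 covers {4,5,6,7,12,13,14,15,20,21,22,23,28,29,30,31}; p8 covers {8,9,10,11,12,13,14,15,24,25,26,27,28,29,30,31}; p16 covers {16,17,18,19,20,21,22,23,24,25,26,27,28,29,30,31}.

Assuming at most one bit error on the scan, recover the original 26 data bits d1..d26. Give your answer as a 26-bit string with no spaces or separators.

s1 (pos 1,3,5,7,9,11,13,15,17,19,21,23,25,27,29,31): 0⊕0⊕0⊕1⊕1⊕0⊕0⊕0⊕1⊕1⊕1⊕1⊕1⊕1⊕0⊕0 = 0
s2 (pos 2,3,6,7,10,11,14,15,18,19,22,23,26,27,30,31): 1⊕0⊕1⊕1⊕0⊕0⊕1⊕0⊕1⊕1⊕0⊕1⊕1⊕1⊕0⊕0 = 1
s4 (pos 4,5,6,7,12,13,14,15,20,21,22,23,28,29,30,31): 0⊕0⊕1⊕1⊕1⊕0⊕1⊕0⊕0⊕1⊕0⊕1⊕1⊕0⊕0⊕0 = 1
s8 (pos 8,9,10,11,12,13,14,15,24,25,26,27,28,29,30,31): 0⊕1⊕0⊕0⊕1⊕0⊕1⊕0⊕1⊕1⊕1⊕1⊕1⊕0⊕0⊕0 = 0
s16 (pos 16,17,18,19,20,21,22,23,24,25,26,27,28,29,30,31): 0⊕1⊕1⊕1⊕0⊕1⊕0⊕1⊕1⊕1⊕1⊕1⊕1⊕0⊕0⊕0 = 0
Syndrome s16…s1 = 00110 → error at position 6.
Flip position 6: 0100011010010100111010111111000 → 0100001010010100111010111111000
Read data bits from positions 3,5,6,7,9,10,11,12,13,14,15,17,18,19,20,21,22,23,24,25,26,27,28,29,30,31: 00011001010111010111111000

00011001010111010111111000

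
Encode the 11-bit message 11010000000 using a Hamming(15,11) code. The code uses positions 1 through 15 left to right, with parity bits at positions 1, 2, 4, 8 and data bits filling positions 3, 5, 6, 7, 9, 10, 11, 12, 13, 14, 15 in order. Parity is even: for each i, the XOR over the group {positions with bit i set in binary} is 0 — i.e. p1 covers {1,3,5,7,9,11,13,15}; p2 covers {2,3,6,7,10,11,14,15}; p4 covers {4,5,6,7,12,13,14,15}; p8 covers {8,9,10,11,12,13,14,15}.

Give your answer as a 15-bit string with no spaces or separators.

Place data at non-parity positions: p1 p2 1 p4 1 0 1 p8 0 0 0 0 0 0 0
p1 (pos 1,3,5,7,9,11,13,15): XOR of data positions = 1⊕1⊕1⊕0⊕0⊕0⊕0 = 1
p2 (pos 2,3,6,7,10,11,14,15): XOR of data positions = 1⊕0⊕1⊕0⊕0⊕0⊕0 = 0
p4 (pos 4,5,6,7,12,13,14,15): XOR of data positions = 1⊕0⊕1⊕0⊕0⊕0⊕0 = 0
p8 (pos 8,9,10,11,12,13,14,15): XOR of data positions = 0⊕0⊕0⊕0⊕0⊕0⊕0 = 0
Codeword: 101010100000000

101010100000000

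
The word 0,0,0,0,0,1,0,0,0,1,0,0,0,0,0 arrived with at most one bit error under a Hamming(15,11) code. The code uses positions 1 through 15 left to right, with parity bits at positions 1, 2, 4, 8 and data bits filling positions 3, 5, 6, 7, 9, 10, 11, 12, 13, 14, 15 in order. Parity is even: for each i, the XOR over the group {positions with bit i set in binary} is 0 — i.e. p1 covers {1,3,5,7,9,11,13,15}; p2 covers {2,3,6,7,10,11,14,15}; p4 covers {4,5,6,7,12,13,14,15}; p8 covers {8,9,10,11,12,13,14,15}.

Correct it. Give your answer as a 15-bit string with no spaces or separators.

s1 (pos 1,3,5,7,9,11,13,15): 0⊕0⊕0⊕0⊕0⊕0⊕0⊕0 = 0
s2 (pos 2,3,6,7,10,11,14,15): 0⊕0⊕1⊕0⊕1⊕0⊕0⊕0 = 0
s4 (pos 4,5,6,7,12,13,14,15): 0⊕0⊕1⊕0⊕0⊕0⊕0⊕0 = 1
s8 (pos 8,9,10,11,12,13,14,15): 0⊕0⊕1⊕0⊕0⊕0⊕0⊕0 = 1
Syndrome s8…s1 = 1100 → error at position 12.
Flip position 12: 000001000100000 → 000001000101000

000001000101000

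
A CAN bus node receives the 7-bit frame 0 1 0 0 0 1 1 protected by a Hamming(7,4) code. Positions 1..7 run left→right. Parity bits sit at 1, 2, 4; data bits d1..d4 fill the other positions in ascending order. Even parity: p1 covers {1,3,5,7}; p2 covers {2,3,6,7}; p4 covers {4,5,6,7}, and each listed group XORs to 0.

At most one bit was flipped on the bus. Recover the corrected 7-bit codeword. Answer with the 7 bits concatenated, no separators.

s1 (pos 1,3,5,7): 0⊕0⊕0⊕1 = 1
s2 (pos 2,3,6,7): 1⊕0⊕1⊕1 = 1
s4 (pos 4,5,6,7): 0⊕0⊕1⊕1 = 0
Syndrome s4…s1 = 011 → error at position 3.
Flip position 3: 0100011 → 0110011

0110011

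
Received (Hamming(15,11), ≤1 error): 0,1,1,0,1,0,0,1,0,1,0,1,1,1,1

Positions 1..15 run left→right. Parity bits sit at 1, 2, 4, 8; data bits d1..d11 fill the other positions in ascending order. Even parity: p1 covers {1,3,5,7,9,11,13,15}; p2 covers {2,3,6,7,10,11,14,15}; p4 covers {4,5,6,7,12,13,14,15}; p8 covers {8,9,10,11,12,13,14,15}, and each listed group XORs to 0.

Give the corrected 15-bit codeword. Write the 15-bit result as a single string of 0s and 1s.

011011010101111

s1 (pos 1,3,5,7,9,11,13,15): 0⊕1⊕1⊕0⊕0⊕0⊕1⊕1 = 0
s2 (pos 2,3,6,7,10,11,14,15): 1⊕1⊕0⊕0⊕1⊕0⊕1⊕1 = 1
s4 (pos 4,5,6,7,12,13,14,15): 0⊕1⊕0⊕0⊕1⊕1⊕1⊕1 = 1
s8 (pos 8,9,10,11,12,13,14,15): 1⊕0⊕1⊕0⊕1⊕1⊕1⊕1 = 0
Syndrome s8…s1 = 0110 → error at position 6.
Flip position 6: 011010010101111 → 011011010101111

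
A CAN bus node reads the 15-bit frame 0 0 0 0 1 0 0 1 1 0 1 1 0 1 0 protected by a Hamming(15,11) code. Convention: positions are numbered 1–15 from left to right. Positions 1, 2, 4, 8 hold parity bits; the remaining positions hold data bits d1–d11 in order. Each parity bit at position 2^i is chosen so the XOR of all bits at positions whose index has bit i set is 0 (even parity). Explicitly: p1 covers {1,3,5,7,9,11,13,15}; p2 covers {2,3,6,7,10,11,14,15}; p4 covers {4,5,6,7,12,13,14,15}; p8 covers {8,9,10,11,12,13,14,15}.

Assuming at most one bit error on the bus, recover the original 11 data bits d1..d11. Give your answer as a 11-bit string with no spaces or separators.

s1 (pos 1,3,5,7,9,11,13,15): 0⊕0⊕1⊕0⊕1⊕1⊕0⊕0 = 1
s2 (pos 2,3,6,7,10,11,14,15): 0⊕0⊕0⊕0⊕0⊕1⊕1⊕0 = 0
s4 (pos 4,5,6,7,12,13,14,15): 0⊕1⊕0⊕0⊕1⊕0⊕1⊕0 = 1
s8 (pos 8,9,10,11,12,13,14,15): 1⊕1⊕0⊕1⊕1⊕0⊕1⊕0 = 1
Syndrome s8…s1 = 1101 → error at position 13.
Flip position 13: 000010011011010 → 000010011011110
Read data bits from positions 3,5,6,7,9,10,11,12,13,14,15: 01001011110

01001011110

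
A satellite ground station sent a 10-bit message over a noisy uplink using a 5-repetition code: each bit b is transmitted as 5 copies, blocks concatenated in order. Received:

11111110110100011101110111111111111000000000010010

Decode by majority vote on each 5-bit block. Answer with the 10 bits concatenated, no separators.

1101111000

Block 1 (11111): 5 ones → 1
Block 2 (11011): 4 ones → 1
Block 3 (01000): 1 one → 0
Block 4 (11101): 4 ones → 1
Block 5 (11011): 4 ones → 1
Block 6 (11111): 5 ones → 1
Block 7 (11111): 5 ones → 1
Block 8 (00000): 0 ones → 0
Block 9 (00000): 0 ones → 0
Block 10 (10010): 2 ones → 0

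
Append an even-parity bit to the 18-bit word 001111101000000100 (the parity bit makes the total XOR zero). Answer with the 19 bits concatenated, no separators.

XOR of the 18 data bits: 0⊕0⊕1⊕1⊕1⊕1⊕1⊕0⊕1⊕0⊕0⊕0⊕0⊕0⊕0⊕1⊕0⊕0 = 1
Parity bit = 1 (so all 19 bits XOR to 0).

0011111010000001001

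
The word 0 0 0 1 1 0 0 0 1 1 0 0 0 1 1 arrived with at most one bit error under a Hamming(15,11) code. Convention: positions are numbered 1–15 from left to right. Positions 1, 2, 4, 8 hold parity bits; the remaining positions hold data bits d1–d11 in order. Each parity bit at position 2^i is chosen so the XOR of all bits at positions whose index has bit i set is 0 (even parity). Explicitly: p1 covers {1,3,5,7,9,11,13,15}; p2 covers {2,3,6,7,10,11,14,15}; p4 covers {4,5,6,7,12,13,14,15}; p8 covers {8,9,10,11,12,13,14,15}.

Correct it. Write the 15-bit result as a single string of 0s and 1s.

001110001100011

s1 (pos 1,3,5,7,9,11,13,15): 0⊕0⊕1⊕0⊕1⊕0⊕0⊕1 = 1
s2 (pos 2,3,6,7,10,11,14,15): 0⊕0⊕0⊕0⊕1⊕0⊕1⊕1 = 1
s4 (pos 4,5,6,7,12,13,14,15): 1⊕1⊕0⊕0⊕0⊕0⊕1⊕1 = 0
s8 (pos 8,9,10,11,12,13,14,15): 0⊕1⊕1⊕0⊕0⊕0⊕1⊕1 = 0
Syndrome s8…s1 = 0011 → error at position 3.
Flip position 3: 000110001100011 → 001110001100011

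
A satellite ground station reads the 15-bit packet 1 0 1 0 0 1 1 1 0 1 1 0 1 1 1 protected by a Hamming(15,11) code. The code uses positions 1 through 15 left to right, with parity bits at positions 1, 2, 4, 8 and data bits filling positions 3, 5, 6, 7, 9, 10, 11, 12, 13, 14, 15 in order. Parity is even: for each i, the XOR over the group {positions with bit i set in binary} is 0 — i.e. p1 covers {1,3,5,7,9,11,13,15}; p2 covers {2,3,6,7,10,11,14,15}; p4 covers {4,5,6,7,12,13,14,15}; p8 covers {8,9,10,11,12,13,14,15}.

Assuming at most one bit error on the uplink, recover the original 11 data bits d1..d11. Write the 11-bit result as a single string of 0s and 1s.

10010110111

s1 (pos 1,3,5,7,9,11,13,15): 1⊕1⊕0⊕1⊕0⊕1⊕1⊕1 = 0
s2 (pos 2,3,6,7,10,11,14,15): 0⊕1⊕1⊕1⊕1⊕1⊕1⊕1 = 1
s4 (pos 4,5,6,7,12,13,14,15): 0⊕0⊕1⊕1⊕0⊕1⊕1⊕1 = 1
s8 (pos 8,9,10,11,12,13,14,15): 1⊕0⊕1⊕1⊕0⊕1⊕1⊕1 = 0
Syndrome s8…s1 = 0110 → error at position 6.
Flip position 6: 101001110110111 → 101000110110111
Read data bits from positions 3,5,6,7,9,10,11,12,13,14,15: 10010110111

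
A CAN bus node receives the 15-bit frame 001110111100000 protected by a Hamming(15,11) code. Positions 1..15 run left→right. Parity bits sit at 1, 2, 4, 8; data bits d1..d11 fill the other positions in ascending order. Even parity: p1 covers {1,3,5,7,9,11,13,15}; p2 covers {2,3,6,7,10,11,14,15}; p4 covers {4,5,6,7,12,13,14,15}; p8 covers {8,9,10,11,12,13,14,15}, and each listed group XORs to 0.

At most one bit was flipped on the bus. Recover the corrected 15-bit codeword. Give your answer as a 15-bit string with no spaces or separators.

001110111100010

s1 (pos 1,3,5,7,9,11,13,15): 0⊕1⊕1⊕1⊕1⊕0⊕0⊕0 = 0
s2 (pos 2,3,6,7,10,11,14,15): 0⊕1⊕0⊕1⊕1⊕0⊕0⊕0 = 1
s4 (pos 4,5,6,7,12,13,14,15): 1⊕1⊕0⊕1⊕0⊕0⊕0⊕0 = 1
s8 (pos 8,9,10,11,12,13,14,15): 1⊕1⊕1⊕0⊕0⊕0⊕0⊕0 = 1
Syndrome s8…s1 = 1110 → error at position 14.
Flip position 14: 001110111100000 → 001110111100010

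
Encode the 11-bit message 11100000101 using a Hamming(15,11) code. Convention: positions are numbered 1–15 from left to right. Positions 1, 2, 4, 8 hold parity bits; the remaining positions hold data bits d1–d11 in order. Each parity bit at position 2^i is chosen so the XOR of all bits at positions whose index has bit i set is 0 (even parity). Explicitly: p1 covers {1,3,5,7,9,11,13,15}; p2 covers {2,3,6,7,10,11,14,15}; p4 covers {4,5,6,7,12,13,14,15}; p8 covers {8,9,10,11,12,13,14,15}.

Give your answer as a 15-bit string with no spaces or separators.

Place data at non-parity positions: p1 p2 1 p4 1 1 0 p8 0 0 0 0 1 0 1
p1 (pos 1,3,5,7,9,11,13,15): XOR of data positions = 1⊕1⊕0⊕0⊕0⊕1⊕1 = 0
p2 (pos 2,3,6,7,10,11,14,15): XOR of data positions = 1⊕1⊕0⊕0⊕0⊕0⊕1 = 1
p4 (pos 4,5,6,7,12,13,14,15): XOR of data positions = 1⊕1⊕0⊕0⊕1⊕0⊕1 = 0
p8 (pos 8,9,10,11,12,13,14,15): XOR of data positions = 0⊕0⊕0⊕0⊕1⊕0⊕1 = 0
Codeword: 011011000000101

011011000000101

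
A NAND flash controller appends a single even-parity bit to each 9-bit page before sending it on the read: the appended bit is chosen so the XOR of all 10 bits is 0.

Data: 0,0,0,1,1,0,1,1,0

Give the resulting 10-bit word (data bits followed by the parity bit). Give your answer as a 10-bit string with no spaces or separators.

0001101100

XOR of the 9 data bits: 0⊕0⊕0⊕1⊕1⊕0⊕1⊕1⊕0 = 0
Parity bit = 0 (so all 10 bits XOR to 0).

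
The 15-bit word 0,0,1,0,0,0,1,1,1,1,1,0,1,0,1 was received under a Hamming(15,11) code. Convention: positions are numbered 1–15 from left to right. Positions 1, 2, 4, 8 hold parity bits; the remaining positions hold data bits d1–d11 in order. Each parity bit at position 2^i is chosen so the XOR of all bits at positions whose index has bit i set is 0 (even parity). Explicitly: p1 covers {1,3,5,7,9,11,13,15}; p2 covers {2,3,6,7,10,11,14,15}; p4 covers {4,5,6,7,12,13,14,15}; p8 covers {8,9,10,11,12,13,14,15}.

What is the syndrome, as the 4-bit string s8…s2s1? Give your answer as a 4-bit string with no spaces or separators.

0110

s1 (pos 1,3,5,7,9,11,13,15): 0⊕1⊕0⊕1⊕1⊕1⊕1⊕1 = 0
s2 (pos 2,3,6,7,10,11,14,15): 0⊕1⊕0⊕1⊕1⊕1⊕0⊕1 = 1
s4 (pos 4,5,6,7,12,13,14,15): 0⊕0⊕0⊕1⊕0⊕1⊕0⊕1 = 1
s8 (pos 8,9,10,11,12,13,14,15): 1⊕1⊕1⊕1⊕0⊕1⊕0⊕1 = 0
Syndrome s8…s1 = 0110 → error at position 6.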